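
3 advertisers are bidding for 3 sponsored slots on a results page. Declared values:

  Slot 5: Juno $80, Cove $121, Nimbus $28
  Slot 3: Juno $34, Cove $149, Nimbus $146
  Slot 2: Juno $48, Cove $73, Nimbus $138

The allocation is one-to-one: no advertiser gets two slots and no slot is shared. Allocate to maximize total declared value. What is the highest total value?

Max total: $367

Optimal: Juno→Slot 5 ($80), Cove→Slot 3 ($149), Nimbus→Slot 2 ($138) — total 80+149+138 = $367.
Column-greedy (each slot in turn goes to its best remaining advertiser) gives $315, worse by 52.
Next-best assignment: Juno→Slot 2, Cove→Slot 5, Nimbus→Slot 3 = $315.
Every other assignment is strictly worse.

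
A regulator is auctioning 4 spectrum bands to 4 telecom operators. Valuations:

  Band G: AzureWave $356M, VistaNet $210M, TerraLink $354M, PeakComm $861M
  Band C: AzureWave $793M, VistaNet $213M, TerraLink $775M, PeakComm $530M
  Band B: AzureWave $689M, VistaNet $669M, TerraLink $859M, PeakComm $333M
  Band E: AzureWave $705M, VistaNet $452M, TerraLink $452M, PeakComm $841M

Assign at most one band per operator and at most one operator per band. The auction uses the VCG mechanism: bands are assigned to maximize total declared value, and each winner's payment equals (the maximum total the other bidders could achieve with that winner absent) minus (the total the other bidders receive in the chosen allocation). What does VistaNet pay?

Efficient allocation: AzureWave→Band E ($705M), VistaNet→Band B ($669M), TerraLink→Band C ($775M), PeakComm→Band G ($861M); total welfare W = $3010M.
VistaNet receives Band B at value $669M, so the others get W − 669 = $2341M.
Without VistaNet: best allocation of the remaining 3 bidders over all 4 bands is AzureWave→Band C ($793M), TerraLink→Band B ($859M), PeakComm→Band G ($861M), total $2513M.
VCG payment = (others' best without VistaNet) − (others' welfare with VistaNet) = 2513 − 2341 = $172M.

VistaNet pays $172M.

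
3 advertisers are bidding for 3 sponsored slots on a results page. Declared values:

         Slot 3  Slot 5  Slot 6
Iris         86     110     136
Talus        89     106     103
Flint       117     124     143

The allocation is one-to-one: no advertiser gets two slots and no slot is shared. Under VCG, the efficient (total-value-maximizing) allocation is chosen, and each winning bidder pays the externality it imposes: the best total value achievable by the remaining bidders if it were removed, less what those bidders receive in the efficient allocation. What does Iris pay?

Iris pays $26.

Efficient allocation: Iris→Slot 6 ($136), Talus→Slot 5 ($106), Flint→Slot 3 ($117); total welfare W = $359.
Iris receives Slot 6 at value $136, so the others get W − 136 = $223.
Without Iris: best allocation of the remaining 2 bidders over all 3 slots is Talus→Slot 5 ($106), Flint→Slot 6 ($143), total $249.
VCG payment = (others' best without Iris) − (others' welfare with Iris) = 249 − 223 = $26.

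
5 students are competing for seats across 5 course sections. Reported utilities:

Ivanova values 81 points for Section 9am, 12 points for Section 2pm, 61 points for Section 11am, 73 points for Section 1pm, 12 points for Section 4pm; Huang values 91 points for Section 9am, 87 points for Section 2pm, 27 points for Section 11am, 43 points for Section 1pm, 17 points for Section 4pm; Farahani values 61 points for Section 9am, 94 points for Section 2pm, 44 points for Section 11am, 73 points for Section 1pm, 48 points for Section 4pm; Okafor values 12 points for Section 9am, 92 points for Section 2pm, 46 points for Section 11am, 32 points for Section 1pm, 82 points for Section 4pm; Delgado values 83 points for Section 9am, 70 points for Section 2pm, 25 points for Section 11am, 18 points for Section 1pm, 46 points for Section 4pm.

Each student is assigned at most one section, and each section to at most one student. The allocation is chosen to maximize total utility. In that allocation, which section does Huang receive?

Treat this as an assignment problem: match each student to one section.
Optimal: Ivanova→Section 11am (61 points), Huang→Section 2pm (87 points), Farahani→Section 1pm (73 points), Okafor→Section 4pm (82 points), Delgado→Section 9am (83 points) — total 61+87+73+82+83 = 386 points.
Row-greedy (each student in turn takes its best remaining section) gives 348 points, worse by 38.
Swapping Farahani↔Ivanova (Farahani→Section 11am 44 points, Ivanova→Section 1pm 73 points) loses 17.
Huang's own top section is Section 9am (91 points), but forcing Huang→Section 9am and reassigning the rest optimally gives only 377 points — worse by 9.

Huang receives Section 2pm.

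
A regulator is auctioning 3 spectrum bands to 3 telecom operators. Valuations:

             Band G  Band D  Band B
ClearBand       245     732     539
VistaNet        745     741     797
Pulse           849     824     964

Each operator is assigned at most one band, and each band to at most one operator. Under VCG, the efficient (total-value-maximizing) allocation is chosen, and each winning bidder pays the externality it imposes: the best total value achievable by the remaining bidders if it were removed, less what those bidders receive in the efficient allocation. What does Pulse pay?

Pulse pays $52M.

Efficient allocation: ClearBand→Band D ($732M), VistaNet→Band G ($745M), Pulse→Band B ($964M); total welfare W = $2441M.
Pulse receives Band B at value $964M, so the others get W − 964 = $1477M.
Without Pulse: best allocation of the remaining 2 bidders over all 3 bands is ClearBand→Band D ($732M), VistaNet→Band B ($797M), total $1529M.
VCG payment = (others' best without Pulse) − (others' welfare with Pulse) = 1529 − 1477 = $52M.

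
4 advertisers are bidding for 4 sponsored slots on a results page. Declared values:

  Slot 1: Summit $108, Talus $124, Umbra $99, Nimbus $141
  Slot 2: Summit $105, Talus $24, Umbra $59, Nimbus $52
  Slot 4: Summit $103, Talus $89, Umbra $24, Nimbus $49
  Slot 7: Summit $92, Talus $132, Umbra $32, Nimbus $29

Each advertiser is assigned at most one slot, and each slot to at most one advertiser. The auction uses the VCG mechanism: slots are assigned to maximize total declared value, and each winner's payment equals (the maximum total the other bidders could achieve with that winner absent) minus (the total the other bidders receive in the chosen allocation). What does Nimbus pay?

Efficient allocation: Summit→Slot 4 ($103), Talus→Slot 7 ($132), Umbra→Slot 2 ($59), Nimbus→Slot 1 ($141); total welfare W = $435.
Nimbus receives Slot 1 at value $141, so the others get W − 141 = $294.
Without Nimbus: best allocation of the remaining 3 bidders over all 4 slots is Summit→Slot 2 ($105), Talus→Slot 7 ($132), Umbra→Slot 1 ($99), total $336.
VCG payment = (others' best without Nimbus) − (others' welfare with Nimbus) = 336 − 294 = $42.

Nimbus pays $42.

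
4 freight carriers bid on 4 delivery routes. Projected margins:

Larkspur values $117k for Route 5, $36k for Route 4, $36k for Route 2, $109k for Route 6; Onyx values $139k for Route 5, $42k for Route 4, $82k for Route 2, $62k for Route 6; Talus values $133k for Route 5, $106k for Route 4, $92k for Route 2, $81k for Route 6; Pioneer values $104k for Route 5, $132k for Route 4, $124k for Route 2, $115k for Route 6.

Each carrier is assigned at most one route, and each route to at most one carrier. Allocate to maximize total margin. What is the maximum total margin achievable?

Optimal: Larkspur→Route 6 ($109k), Onyx→Route 5 ($139k), Talus→Route 4 ($106k), Pioneer→Route 2 ($124k) — total 109+139+106+124 = $478k.
Row-greedy (each carrier in turn takes its best remaining route) gives $420k, worse by 58.

Max total: $478k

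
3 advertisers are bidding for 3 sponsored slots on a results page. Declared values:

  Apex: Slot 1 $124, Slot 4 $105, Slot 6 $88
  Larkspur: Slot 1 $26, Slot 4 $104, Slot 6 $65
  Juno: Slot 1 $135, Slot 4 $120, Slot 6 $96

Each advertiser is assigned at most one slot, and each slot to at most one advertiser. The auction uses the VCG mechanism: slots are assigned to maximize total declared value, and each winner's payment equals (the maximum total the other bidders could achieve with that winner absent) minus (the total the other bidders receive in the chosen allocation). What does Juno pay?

Efficient allocation: Apex→Slot 6 ($88), Larkspur→Slot 4 ($104), Juno→Slot 1 ($135); total welfare W = $327.
Juno receives Slot 1 at value $135, so the others get W − 135 = $192.
Without Juno: best allocation of the remaining 2 bidders over all 3 slots is Apex→Slot 1 ($124), Larkspur→Slot 4 ($104), total $228.
VCG payment = (others' best without Juno) − (others' welfare with Juno) = 228 − 192 = $36.

Juno pays $36.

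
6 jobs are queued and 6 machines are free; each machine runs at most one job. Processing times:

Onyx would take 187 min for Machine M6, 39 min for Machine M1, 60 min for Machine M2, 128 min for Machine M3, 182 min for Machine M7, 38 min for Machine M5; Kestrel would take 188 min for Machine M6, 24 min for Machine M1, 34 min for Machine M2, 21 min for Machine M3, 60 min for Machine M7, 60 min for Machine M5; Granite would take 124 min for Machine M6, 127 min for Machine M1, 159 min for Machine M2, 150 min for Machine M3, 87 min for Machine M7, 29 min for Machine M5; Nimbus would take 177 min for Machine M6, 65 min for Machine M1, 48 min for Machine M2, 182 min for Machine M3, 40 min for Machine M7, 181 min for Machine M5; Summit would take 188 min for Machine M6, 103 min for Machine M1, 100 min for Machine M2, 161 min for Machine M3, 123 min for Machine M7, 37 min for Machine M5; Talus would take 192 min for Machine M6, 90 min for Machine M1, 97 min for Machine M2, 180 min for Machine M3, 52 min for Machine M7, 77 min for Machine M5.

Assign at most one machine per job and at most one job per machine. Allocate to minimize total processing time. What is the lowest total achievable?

Optimal: Onyx→Machine M1 (39 min), Kestrel→Machine M3 (21 min), Granite→Machine M6 (124 min), Nimbus→Machine M2 (48 min), Summit→Machine M5 (37 min), Talus→Machine M7 (52 min) — total 39+21+124+48+37+52 = 321 min.
Row-greedy (each job in turn takes its cheapest remaining machine) gives 489 min, worse by 168.

Min total: 321 min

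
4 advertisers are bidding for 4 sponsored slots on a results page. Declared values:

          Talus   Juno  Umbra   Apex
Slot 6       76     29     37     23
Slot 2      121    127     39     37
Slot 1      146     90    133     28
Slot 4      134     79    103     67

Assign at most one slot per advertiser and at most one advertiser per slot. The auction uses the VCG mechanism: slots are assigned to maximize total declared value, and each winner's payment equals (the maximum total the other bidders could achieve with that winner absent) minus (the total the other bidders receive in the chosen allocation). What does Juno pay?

Juno pays $31.

Efficient allocation: Talus→Slot 4 ($134), Juno→Slot 2 ($127), Umbra→Slot 1 ($133), Apex→Slot 6 ($23); total welfare W = $417.
Juno receives Slot 2 at value $127, so the others get W − 127 = $290.
Without Juno: best allocation of the remaining 3 bidders over all 4 slots is Talus→Slot 2 ($121), Umbra→Slot 1 ($133), Apex→Slot 4 ($67), total $321.
VCG payment = (others' best without Juno) − (others' welfare with Juno) = 321 − 290 = $31.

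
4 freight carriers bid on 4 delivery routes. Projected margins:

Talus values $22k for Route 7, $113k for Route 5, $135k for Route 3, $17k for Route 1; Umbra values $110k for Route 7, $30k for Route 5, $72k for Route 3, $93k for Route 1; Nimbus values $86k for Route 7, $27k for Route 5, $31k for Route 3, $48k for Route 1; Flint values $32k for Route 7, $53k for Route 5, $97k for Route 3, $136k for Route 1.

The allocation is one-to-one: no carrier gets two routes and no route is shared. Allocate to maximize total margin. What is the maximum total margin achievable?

Maximum total: $408k

Optimal: Talus→Route 3 ($135k), Umbra→Route 7 ($110k), Nimbus→Route 5 ($27k), Flint→Route 1 ($136k) — total 135+110+27+136 = $408k.
Row-greedy (each carrier in turn takes its best remaining route) gives $346k, worse by 62.
No other one-to-one assignment exceeds $408k.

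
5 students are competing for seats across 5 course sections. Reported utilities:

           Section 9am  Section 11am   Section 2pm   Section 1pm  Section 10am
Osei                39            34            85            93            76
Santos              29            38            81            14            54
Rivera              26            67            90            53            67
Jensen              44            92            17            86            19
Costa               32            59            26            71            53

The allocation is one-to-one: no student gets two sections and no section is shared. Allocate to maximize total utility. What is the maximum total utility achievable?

Treat this as an assignment problem: match each student to one section.
Optimal: Osei→Section 1pm (93 points), Santos→Section 2pm (81 points), Rivera→Section 10am (67 points), Jensen→Section 11am (92 points), Costa→Section 9am (32 points) — total 93+81+67+92+32 = 365 points.
Column-greedy (each section in turn goes to its best remaining student) gives 321 points, worse by 44.
Swapping Osei↔Costa (Osei→Section 9am 39 points, Costa→Section 1pm 71 points) loses 15.
Checked against all permutations: 365 points is optimal.

Max total: 365 points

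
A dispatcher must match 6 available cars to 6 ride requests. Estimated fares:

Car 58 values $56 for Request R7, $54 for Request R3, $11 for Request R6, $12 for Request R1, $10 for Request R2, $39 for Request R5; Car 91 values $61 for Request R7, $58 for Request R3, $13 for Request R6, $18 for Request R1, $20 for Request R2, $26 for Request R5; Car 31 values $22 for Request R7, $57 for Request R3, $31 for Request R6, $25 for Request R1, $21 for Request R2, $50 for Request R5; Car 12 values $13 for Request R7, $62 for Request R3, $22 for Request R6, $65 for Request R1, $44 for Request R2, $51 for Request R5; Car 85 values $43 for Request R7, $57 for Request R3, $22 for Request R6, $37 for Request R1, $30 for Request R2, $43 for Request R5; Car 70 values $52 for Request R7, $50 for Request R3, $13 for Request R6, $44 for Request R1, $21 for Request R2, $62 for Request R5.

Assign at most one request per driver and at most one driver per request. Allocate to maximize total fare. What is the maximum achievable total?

Maximum total: $303

This is the linear assignment problem.
Optimal: Car 58→Request R3 ($54), Car 91→Request R7 ($61), Car 31→Request R6 ($31), Car 12→Request R1 ($65), Car 85→Request R2 ($30), Car 70→Request R5 ($62) — total 54+61+31+65+30+62 = $303.
Max-entry greedy (repeatedly take the single best remaining cell) gives $286, worse by 17.
Next-best assignment: Car 58→Request R7, Car 91→Request R3, Car 31→Request R6, Car 12→Request R1, Car 85→Request R2, Car 70→Request R5 = $302.
No other one-to-one assignment exceeds $303.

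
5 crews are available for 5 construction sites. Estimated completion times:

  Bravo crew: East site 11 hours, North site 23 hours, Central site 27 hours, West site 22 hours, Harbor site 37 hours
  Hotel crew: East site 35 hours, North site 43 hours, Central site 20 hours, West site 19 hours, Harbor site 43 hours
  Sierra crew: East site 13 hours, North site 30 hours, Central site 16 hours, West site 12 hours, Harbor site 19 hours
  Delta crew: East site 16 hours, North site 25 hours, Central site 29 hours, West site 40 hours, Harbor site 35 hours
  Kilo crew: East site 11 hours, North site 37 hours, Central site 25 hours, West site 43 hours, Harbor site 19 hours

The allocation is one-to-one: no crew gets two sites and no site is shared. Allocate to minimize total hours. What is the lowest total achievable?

Optimal: Bravo crew→East site (11 hours), Hotel crew→Central site (20 hours), Sierra crew→West site (12 hours), Delta crew→North site (25 hours), Kilo crew→Harbor site (19 hours) — total 11+20+12+25+19 = 87 hours.
Row-greedy (each crew in turn takes its cheapest remaining site) gives 90 hours, worse by 3.
Next-best assignment: Bravo crew→East site, Hotel crew→West site, Sierra crew→Central site, Delta crew→North site, Kilo crew→Harbor site = 90 hours.
Swapping Bravo crew↔Hotel crew (Bravo crew→Central site 27 hours, Hotel crew→East site 35 hours) adds 31.

Min total: 87 hours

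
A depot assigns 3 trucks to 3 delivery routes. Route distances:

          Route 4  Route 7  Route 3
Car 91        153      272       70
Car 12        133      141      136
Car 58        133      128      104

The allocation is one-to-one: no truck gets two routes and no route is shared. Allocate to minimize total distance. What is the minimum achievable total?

Optimal: Car 91→Route 3 (70 km), Car 12→Route 4 (133 km), Car 58→Route 7 (128 km) — total 70+133+128 = 331 km.
Next-best assignment: Car 91→Route 3, Car 12→Route 7, Car 58→Route 4 = 344 km.
Swapping Car 12↔Car 91 (Car 12→Route 3 136 km, Car 91→Route 4 153 km) adds 86.

Minimum total: 331 km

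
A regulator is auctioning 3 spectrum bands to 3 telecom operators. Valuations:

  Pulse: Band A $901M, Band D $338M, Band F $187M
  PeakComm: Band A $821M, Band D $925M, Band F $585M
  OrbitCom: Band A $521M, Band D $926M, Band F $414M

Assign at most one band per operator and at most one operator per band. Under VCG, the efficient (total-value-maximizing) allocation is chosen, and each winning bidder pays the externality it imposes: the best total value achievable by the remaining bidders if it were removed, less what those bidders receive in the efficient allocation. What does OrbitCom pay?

OrbitCom pays $340M.

Efficient allocation: Pulse→Band A ($901M), PeakComm→Band F ($585M), OrbitCom→Band D ($926M); total welfare W = $2412M.
OrbitCom receives Band D at value $926M, so the others get W − 926 = $1486M.
Without OrbitCom: best allocation of the remaining 2 bidders over all 3 bands is Pulse→Band A ($901M), PeakComm→Band D ($925M), total $1826M.
VCG payment = (others' best without OrbitCom) − (others' welfare with OrbitCom) = 1826 − 1486 = $340M.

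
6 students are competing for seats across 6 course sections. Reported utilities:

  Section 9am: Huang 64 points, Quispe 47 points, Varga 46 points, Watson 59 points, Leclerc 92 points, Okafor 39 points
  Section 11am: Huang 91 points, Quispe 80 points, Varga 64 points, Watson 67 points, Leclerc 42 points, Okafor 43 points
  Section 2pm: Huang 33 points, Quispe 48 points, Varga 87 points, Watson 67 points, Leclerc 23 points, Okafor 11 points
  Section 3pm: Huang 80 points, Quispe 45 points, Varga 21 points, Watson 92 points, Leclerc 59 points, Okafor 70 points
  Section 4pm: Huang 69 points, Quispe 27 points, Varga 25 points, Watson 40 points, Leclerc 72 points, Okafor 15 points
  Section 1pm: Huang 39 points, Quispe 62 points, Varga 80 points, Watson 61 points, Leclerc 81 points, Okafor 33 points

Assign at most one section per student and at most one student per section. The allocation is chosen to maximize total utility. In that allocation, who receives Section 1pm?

This is a one-to-one assignment (maximum-weight bipartite matching).
Optimal: Huang→Section 4pm (69 points), Quispe→Section 11am (80 points), Varga→Section 2pm (87 points), Watson→Section 1pm (61 points), Leclerc→Section 9am (92 points), Okafor→Section 3pm (70 points) — total 69+80+87+61+92+70 = 459 points.
Row-greedy (each student in turn takes its best remaining section) gives 439 points, worse by 20.
Swapping Huang↔Watson (Huang→Section 1pm 39 points, Watson→Section 4pm 40 points) loses 51.
No other one-to-one assignment exceeds 459 points.
Watson's own top section is Section 3pm (92 points), but forcing Watson→Section 3pm and reassigning the rest optimally gives only 453 points — worse by 6.

Watson receives Section 1pm.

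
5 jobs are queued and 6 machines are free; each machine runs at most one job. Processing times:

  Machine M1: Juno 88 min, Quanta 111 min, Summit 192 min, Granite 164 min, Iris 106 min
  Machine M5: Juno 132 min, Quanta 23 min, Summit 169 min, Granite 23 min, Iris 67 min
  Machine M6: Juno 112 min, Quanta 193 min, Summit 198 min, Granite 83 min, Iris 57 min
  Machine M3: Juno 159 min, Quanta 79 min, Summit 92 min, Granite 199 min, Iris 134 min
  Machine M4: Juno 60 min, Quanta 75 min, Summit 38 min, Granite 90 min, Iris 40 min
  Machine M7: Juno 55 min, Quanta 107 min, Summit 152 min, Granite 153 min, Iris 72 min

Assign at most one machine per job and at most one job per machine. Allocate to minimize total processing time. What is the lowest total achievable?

Min total: 252 min

This is a one-to-one assignment (minimum-cost bipartite matching).
Optimal: Juno→Machine M7 (55 min), Quanta→Machine M3 (79 min), Summit→Machine M4 (38 min), Granite→Machine M5 (23 min), Iris→Machine M6 (57 min) — total 55+79+38+23+57 = 252 min.
Column-greedy (each machine in turn goes to its cheapest remaining job) gives 350 min, worse by 98.
Next-best assignment: Juno→Machine M7, Quanta→Machine M1, Summit→Machine M4, Granite→Machine M5, Iris→Machine M6 = 284 min.
Swapping Quanta↔Iris (Quanta→Machine M6 193 min, Iris→Machine M3 134 min) adds 191.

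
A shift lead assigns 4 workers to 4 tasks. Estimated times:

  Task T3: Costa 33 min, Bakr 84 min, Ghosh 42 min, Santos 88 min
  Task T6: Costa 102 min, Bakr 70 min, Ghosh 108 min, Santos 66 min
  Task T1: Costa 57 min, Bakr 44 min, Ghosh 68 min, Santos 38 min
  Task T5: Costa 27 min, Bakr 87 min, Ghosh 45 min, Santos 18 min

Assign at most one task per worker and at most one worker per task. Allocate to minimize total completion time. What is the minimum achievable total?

Optimal: Costa→Task T5 (27 min), Bakr→Task T6 (70 min), Ghosh→Task T3 (42 min), Santos→Task T1 (38 min) — total 27+70+42+38 = 177 min.
Row-greedy (each worker in turn takes its cheapest remaining task) gives 179 min, worse by 2.

Minimum total: 177 min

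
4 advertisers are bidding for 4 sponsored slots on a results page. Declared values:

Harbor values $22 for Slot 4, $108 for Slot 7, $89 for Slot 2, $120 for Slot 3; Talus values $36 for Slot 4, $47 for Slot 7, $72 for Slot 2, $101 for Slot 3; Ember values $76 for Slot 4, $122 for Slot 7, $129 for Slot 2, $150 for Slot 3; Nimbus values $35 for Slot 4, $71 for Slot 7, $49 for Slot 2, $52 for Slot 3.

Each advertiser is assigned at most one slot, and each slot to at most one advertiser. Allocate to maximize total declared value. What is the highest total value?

Maximum total: $373

Optimal: Harbor→Slot 7 ($108), Talus→Slot 3 ($101), Ember→Slot 2 ($129), Nimbus→Slot 4 ($35) — total 108+101+129+35 = $373.
Next-best assignment: Harbor→Slot 7, Talus→Slot 2, Ember→Slot 3, Nimbus→Slot 4 = $365.
No other one-to-one assignment exceeds $373.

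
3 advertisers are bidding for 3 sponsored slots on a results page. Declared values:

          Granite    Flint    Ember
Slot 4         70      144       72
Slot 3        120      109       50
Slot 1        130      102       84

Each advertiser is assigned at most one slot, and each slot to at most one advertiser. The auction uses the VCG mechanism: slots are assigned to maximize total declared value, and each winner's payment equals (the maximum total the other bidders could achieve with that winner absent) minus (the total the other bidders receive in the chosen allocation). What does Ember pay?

Ember pays $10.

Efficient allocation: Granite→Slot 3 ($120), Flint→Slot 4 ($144), Ember→Slot 1 ($84); total welfare W = $348.
Ember receives Slot 1 at value $84, so the others get W − 84 = $264.
Without Ember: best allocation of the remaining 2 bidders over all 3 slots is Granite→Slot 1 ($130), Flint→Slot 4 ($144), total $274.
VCG payment = (others' best without Ember) − (others' welfare with Ember) = 274 − 264 = $10.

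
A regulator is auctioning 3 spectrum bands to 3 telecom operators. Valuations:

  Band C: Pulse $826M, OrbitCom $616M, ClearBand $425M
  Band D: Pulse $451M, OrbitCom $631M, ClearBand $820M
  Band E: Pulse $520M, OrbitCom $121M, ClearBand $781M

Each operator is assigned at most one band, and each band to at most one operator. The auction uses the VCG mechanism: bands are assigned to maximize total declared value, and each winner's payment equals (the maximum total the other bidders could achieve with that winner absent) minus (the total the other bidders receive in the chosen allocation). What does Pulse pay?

Pulse pays $24M.

Efficient allocation: Pulse→Band C ($826M), OrbitCom→Band D ($631M), ClearBand→Band E ($781M); total welfare W = $2238M.
Pulse receives Band C at value $826M, so the others get W − 826 = $1412M.
Without Pulse: best allocation of the remaining 2 bidders over all 3 bands is OrbitCom→Band C ($616M), ClearBand→Band D ($820M), total $1436M.
VCG payment = (others' best without Pulse) − (others' welfare with Pulse) = 1436 − 1412 = $24M.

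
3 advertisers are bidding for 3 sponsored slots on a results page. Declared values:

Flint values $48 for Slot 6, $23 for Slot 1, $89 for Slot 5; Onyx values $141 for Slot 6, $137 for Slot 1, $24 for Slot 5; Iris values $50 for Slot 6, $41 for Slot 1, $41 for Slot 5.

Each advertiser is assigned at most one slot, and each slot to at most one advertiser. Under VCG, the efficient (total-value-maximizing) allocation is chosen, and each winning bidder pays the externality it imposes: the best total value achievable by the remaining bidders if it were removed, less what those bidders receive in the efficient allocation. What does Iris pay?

Efficient allocation: Flint→Slot 5 ($89), Onyx→Slot 1 ($137), Iris→Slot 6 ($50); total welfare W = $276.
Iris receives Slot 6 at value $50, so the others get W − 50 = $226.
Without Iris: best allocation of the remaining 2 bidders over all 3 slots is Flint→Slot 5 ($89), Onyx→Slot 6 ($141), total $230.
VCG payment = (others' best without Iris) − (others' welfare with Iris) = 230 − 226 = $4.

Iris pays $4.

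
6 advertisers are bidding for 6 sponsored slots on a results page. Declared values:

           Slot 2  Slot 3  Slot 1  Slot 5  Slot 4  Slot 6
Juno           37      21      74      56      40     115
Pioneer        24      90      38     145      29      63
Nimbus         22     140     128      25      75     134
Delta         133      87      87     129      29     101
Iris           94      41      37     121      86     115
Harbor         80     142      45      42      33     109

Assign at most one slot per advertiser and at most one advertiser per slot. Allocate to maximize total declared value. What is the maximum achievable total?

Optimal: Juno→Slot 6 ($115), Pioneer→Slot 5 ($145), Nimbus→Slot 1 ($128), Delta→Slot 2 ($133), Iris→Slot 4 ($86), Harbor→Slot 3 ($142) — total 115+145+128+133+86+142 = $749.
Max-entry greedy (repeatedly take the single best remaining cell) gives $714, worse by 35.
Every other assignment is strictly worse.

Max total: $749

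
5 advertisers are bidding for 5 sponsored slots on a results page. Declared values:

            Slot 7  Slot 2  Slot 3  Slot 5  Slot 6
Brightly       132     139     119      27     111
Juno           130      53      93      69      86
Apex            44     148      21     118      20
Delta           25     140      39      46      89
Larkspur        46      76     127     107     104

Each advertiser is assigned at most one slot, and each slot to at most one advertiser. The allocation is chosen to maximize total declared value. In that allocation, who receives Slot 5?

This is a one-to-one assignment (maximum-weight bipartite matching).
Optimal: Brightly→Slot 6 ($111), Juno→Slot 7 ($130), Apex→Slot 5 ($118), Delta→Slot 2 ($140), Larkspur→Slot 3 ($127) — total 111+130+118+140+127 = $626.
Max-entry greedy (repeatedly take the single best remaining cell) gives $565, worse by 61.
Next-best assignment: Brightly→Slot 3, Juno→Slot 7, Apex→Slot 5, Delta→Slot 2, Larkspur→Slot 6 = $611.
No other one-to-one assignment exceeds $626.
Apex's own top slot is Slot 2 ($148), but forcing Apex→Slot 2 and reassigning the rest optimally gives only $593 — worse by 33.

Apex receives Slot 5.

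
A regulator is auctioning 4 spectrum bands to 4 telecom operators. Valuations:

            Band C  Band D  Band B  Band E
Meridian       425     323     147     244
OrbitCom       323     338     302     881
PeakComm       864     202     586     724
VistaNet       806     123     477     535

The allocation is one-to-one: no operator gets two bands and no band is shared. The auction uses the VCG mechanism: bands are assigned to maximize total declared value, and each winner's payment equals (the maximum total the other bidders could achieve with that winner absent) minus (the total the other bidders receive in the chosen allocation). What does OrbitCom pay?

OrbitCom pays $138M.

Efficient allocation: Meridian→Band D ($323M), OrbitCom→Band E ($881M), PeakComm→Band B ($586M), VistaNet→Band C ($806M); total welfare W = $2596M.
OrbitCom receives Band E at value $881M, so the others get W − 881 = $1715M.
Without OrbitCom: best allocation of the remaining 3 bidders over all 4 bands is Meridian→Band D ($323M), PeakComm→Band E ($724M), VistaNet→Band C ($806M), total $1853M.
VCG payment = (others' best without OrbitCom) − (others' welfare with OrbitCom) = 1853 − 1715 = $138M.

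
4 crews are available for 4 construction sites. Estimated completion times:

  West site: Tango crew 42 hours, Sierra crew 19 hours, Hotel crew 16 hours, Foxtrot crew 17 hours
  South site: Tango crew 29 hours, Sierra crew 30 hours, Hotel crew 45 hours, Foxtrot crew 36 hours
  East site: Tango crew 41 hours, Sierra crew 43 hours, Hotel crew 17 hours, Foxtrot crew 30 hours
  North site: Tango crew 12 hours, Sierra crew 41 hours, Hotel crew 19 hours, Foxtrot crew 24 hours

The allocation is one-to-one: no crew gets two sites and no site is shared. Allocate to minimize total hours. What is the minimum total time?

Treat this as an assignment problem: match each crew to one site.
Optimal: Tango crew→North site (12 hours), Sierra crew→South site (30 hours), Hotel crew→East site (17 hours), Foxtrot crew→West site (17 hours) — total 12+30+17+17 = 76 hours.
Swapping Foxtrot crew↔Tango crew (Foxtrot crew→North site 24 hours, Tango crew→West site 42 hours) adds 37.

Min total: 76 hours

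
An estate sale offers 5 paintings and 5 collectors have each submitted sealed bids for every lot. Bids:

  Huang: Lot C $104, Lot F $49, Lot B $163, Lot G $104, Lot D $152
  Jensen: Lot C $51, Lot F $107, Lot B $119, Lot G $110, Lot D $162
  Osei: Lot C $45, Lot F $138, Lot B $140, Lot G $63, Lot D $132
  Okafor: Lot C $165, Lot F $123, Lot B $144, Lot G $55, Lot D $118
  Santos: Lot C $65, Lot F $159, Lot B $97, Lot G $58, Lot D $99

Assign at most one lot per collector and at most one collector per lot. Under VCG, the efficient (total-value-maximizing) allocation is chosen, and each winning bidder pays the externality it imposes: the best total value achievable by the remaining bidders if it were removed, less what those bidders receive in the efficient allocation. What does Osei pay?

Efficient allocation: Huang→Lot G ($104), Jensen→Lot D ($162), Osei→Lot B ($140), Okafor→Lot C ($165), Santos→Lot F ($159); total welfare W = $730.
Osei receives Lot B at value $140, so the others get W − 140 = $590.
Without Osei: best allocation of the remaining 4 bidders over all 5 lots is Huang→Lot B ($163), Jensen→Lot D ($162), Okafor→Lot C ($165), Santos→Lot F ($159), total $649.
VCG payment = (others' best without Osei) − (others' welfare with Osei) = 649 − 590 = $59.

Osei pays $59.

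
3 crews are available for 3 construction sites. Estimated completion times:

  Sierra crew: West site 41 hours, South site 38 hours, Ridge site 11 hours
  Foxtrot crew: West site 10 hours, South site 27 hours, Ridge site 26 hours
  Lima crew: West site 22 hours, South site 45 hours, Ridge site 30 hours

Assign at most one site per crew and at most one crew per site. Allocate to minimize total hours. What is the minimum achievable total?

Optimal: Sierra crew→Ridge site (11 hours), Foxtrot crew→South site (27 hours), Lima crew→West site (22 hours) — total 11+27+22 = 60 hours.
Column-greedy (each site in turn goes to its cheapest remaining crew) gives 78 hours, worse by 18.

Min total: 60 hours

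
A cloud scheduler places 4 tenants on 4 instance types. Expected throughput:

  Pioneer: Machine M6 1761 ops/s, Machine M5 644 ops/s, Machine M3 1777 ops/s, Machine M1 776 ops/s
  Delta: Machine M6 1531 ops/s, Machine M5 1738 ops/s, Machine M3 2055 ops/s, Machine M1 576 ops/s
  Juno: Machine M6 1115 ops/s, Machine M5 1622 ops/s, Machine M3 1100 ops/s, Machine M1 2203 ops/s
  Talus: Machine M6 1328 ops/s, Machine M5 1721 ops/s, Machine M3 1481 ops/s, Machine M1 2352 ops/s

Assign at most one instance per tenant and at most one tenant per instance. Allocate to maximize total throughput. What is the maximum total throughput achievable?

Treat this as an assignment problem: match each tenant to one instance.
Optimal: Pioneer→Machine M6 (1761 ops/s), Delta→Machine M3 (2055 ops/s), Juno→Machine M5 (1622 ops/s), Talus→Machine M1 (2352 ops/s) — total 1761+2055+1622+2352 = 7790 ops/s.
Column-greedy (each instance in turn goes to its best remaining tenant) gives 7183 ops/s, worse by 607.
Next-best assignment: Pioneer→Machine M6, Delta→Machine M3, Juno→Machine M1, Talus→Machine M5 = 7740 ops/s.
No other one-to-one assignment exceeds 7790 ops/s.

Maximum total: 7790 ops/s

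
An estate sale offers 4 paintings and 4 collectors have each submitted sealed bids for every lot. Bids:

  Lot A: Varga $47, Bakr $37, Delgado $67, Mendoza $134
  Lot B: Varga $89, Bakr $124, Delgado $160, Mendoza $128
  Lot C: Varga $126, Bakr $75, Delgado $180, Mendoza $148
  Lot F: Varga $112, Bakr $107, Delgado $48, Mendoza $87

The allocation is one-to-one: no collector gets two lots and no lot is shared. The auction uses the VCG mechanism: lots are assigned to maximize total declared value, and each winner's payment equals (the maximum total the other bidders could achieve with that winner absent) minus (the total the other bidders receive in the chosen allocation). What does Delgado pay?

Efficient allocation: Varga→Lot F ($112), Bakr→Lot B ($124), Delgado→Lot C ($180), Mendoza→Lot A ($134); total welfare W = $550.
Delgado receives Lot C at value $180, so the others get W − 180 = $370.
Without Delgado: best allocation of the remaining 3 bidders over all 4 lots is Varga→Lot C ($126), Bakr→Lot B ($124), Mendoza→Lot A ($134), total $384.
VCG payment = (others' best without Delgado) − (others' welfare with Delgado) = 384 − 370 = $14.

Delgado pays $14.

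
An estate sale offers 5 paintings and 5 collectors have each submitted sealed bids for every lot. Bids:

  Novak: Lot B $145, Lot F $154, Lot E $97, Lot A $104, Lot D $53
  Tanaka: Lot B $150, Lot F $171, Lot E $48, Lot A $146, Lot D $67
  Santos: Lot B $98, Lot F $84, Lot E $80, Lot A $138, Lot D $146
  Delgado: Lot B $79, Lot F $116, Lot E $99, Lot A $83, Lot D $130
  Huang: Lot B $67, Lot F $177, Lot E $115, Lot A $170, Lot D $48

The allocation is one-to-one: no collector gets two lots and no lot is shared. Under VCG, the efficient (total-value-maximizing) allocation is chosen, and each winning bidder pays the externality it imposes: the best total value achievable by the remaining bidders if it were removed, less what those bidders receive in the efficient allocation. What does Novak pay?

Novak pays $9.

Efficient allocation: Novak→Lot B ($145), Tanaka→Lot F ($171), Santos→Lot D ($146), Delgado→Lot E ($99), Huang→Lot A ($170); total welfare W = $731.
Novak receives Lot B at value $145, so the others get W − 145 = $586.
Without Novak: best allocation of the remaining 4 bidders over all 5 lots is Tanaka→Lot B ($150), Santos→Lot A ($138), Delgado→Lot D ($130), Huang→Lot F ($177), total $595.
VCG payment = (others' best without Novak) − (others' welfare with Novak) = 595 − 586 = $9.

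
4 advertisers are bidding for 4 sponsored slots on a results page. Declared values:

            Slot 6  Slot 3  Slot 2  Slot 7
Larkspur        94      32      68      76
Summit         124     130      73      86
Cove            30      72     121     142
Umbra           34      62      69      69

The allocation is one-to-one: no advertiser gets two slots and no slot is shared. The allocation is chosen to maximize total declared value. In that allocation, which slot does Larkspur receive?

Larkspur receives Slot 6.

Optimal: Larkspur→Slot 6 ($94), Summit→Slot 3 ($130), Cove→Slot 7 ($142), Umbra→Slot 2 ($69) — total 94+130+142+69 = $435.
Column-greedy (each slot in turn goes to its best remaining advertiser) gives $341, worse by 94.
Swapping Cove↔Larkspur (Cove→Slot 6 $30, Larkspur→Slot 7 $76) loses 130.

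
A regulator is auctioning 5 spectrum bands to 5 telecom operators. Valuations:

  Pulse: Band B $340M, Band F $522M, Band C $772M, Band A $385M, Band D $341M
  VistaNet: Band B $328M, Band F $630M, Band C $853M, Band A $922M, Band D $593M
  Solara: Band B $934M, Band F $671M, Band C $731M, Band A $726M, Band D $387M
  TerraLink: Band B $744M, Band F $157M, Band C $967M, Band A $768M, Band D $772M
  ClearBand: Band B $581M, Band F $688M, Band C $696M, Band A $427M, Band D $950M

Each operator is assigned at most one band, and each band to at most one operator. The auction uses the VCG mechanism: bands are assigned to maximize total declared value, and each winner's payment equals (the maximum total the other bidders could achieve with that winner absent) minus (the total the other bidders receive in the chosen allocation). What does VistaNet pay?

Efficient allocation: Pulse→Band F ($522M), VistaNet→Band A ($922M), Solara→Band B ($934M), TerraLink→Band C ($967M), ClearBand→Band D ($950M); total welfare W = $4295M.
VistaNet receives Band A at value $922M, so the others get W − 922 = $3373M.
Without VistaNet: best allocation of the remaining 4 bidders over all 5 bands is Pulse→Band C ($772M), Solara→Band B ($934M), TerraLink→Band A ($768M), ClearBand→Band D ($950M), total $3424M.
VCG payment = (others' best without VistaNet) − (others' welfare with VistaNet) = 3424 − 3373 = $51M.

VistaNet pays $51M.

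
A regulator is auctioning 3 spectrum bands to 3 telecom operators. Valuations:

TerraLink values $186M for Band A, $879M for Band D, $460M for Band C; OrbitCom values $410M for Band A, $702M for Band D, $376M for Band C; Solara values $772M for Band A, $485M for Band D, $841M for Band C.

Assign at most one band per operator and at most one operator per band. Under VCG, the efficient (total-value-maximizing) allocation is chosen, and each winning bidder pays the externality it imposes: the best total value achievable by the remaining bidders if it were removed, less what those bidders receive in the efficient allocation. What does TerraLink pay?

Efficient allocation: TerraLink→Band D ($879M), OrbitCom→Band A ($410M), Solara→Band C ($841M); total welfare W = $2130M.
TerraLink receives Band D at value $879M, so the others get W − 879 = $1251M.
Without TerraLink: best allocation of the remaining 2 bidders over all 3 bands is OrbitCom→Band D ($702M), Solara→Band C ($841M), total $1543M.
VCG payment = (others' best without TerraLink) − (others' welfare with TerraLink) = 1543 − 1251 = $292M.

TerraLink pays $292M.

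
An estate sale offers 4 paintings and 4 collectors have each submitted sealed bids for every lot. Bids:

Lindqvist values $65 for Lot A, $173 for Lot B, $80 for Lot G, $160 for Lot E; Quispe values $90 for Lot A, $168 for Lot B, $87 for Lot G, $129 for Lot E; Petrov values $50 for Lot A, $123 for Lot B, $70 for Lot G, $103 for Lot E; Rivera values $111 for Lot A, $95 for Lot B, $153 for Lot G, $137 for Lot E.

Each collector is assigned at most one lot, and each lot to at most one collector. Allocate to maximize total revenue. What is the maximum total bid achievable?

Optimal: Lindqvist→Lot E ($160), Quispe→Lot B ($168), Petrov→Lot A ($50), Rivera→Lot G ($153) — total 160+168+50+153 = $531.
Row-greedy (each collector in turn takes its best remaining lot) gives $483, worse by 48.
Checked against all permutations: $531 is optimal.

Maximum total: $531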